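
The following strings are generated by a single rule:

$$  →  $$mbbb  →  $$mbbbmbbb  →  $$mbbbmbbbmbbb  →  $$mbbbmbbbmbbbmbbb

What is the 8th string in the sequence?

$$mbbbmbbbmbbbmbbbmbbbmbbbmbbb

Every step adds mbbb to the end: s(k+1) = s(k)·mbbb.
From $$mbbbmbbbmbbbmbbb, 3 further steps: $$mbbbmbbbmbbbmbbb → $$mbbbmbbbmbbbmbbbmbbb → $$mbbbmbbbmbbbmbbbmbbbmbbb → (answer).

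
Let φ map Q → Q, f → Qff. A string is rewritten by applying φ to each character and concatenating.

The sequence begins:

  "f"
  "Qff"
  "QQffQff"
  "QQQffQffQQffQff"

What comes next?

QQQQffQffQQffQffQQQffQffQQffQff

Replace each of the 15 characters of QQQffQffQQffQff in place — Q Q Q Qff Qff Q Qff Qff Q Q Qff Qff Q Qff Qff — and concatenate.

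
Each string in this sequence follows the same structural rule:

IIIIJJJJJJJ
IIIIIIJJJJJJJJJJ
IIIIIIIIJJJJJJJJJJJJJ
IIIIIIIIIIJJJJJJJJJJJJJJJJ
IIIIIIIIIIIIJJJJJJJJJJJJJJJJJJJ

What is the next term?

IIIIIIIIIIIIIIJJJJJJJJJJJJJJJJJJJJJJ

Each string has the form I^{2n} J^{3n+1}, where the shown terms are n = 2, 3, 4, 5, 6.
For the next term, n = 7, so the run lengths are 14, 22.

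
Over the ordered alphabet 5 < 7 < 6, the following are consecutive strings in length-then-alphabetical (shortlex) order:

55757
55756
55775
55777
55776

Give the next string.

The successor of 55776 increments the rightmost position that isn't already 6 and resets every position after it to 5.

55765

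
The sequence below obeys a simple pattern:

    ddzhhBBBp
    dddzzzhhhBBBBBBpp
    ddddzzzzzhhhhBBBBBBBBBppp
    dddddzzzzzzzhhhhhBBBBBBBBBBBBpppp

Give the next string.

ddddddzzzzzzzzzhhhhhhBBBBBBBBBBBBBBBppppp

The n-th term is n+1 d's then 2n-1 z's then n+1 h's then 3n B's then n p's (n = 1, 2, …).
Setting n = 5 gives 6, 9, 6, 15, 5 characters in each block.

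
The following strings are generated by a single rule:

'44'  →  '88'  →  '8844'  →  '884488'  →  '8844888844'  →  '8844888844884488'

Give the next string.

88448888448844888844888844

From term 3 onward, concatenate the last term with the second-to-last: 88·44 = 8844, 8844·88 = 884488, …
So term 7 is 8844888844884488·8844888844.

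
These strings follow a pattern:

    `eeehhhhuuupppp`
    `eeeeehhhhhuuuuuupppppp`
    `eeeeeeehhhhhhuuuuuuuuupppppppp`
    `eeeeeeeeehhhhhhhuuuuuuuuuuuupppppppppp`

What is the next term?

eeeeeeeeeeehhhhhhhhuuuuuuuuuuuuuuupppppppppppp

Each string has the form e^{2n+1} h^{n+3} u^{3n} p^{2n+2} (n = 1, 2, …).
At n = 5 the blocks have lengths 11, 8, 15, 12.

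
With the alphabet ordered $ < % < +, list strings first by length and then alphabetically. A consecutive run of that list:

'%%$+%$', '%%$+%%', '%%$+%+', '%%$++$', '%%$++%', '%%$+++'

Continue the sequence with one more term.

Treat %%$+++ as a base-3 numeral over the given alphabet and add one, carrying through any trailing +'s.

%%%$$$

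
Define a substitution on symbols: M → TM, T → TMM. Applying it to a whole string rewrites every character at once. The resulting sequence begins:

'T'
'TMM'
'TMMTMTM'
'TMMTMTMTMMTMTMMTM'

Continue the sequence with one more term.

TMMTMTMTMMTMTMMTMTMMTMTMTMMTMTMMTMTMTMMTM

Replace each of the 17 characters of TMMTMTMTMMTMTMMTM in place — TMM TM TM TMM TM TMM TM TMM TM TM TMM TM TMM TM TM TMM TM — and concatenate.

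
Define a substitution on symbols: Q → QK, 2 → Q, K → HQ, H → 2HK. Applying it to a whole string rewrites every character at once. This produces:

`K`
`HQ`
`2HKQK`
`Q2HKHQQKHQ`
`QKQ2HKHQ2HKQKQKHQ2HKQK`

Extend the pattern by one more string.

QKHQQKQ2HKHQ2HKQKQ2HKHQQKHQQKHQ2HKQKQ2HKHQQKHQ

Replace each of the 22 characters of QKQ2HKHQ2HKQKQKHQ2HKQK in place — QK HQ QK Q 2HK HQ 2HK QK Q 2HK HQ QK HQ QK HQ 2HK QK Q 2HK HQ QK HQ — and concatenate.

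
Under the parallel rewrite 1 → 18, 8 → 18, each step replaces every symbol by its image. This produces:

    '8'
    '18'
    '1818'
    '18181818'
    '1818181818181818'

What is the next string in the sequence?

18181818181818181818181818181818

Replace each of the 16 characters of 1818181818181818 in place — 18 18 18 18 18 18 18 18 18 18 18 18 18 18 18 18 — and concatenate.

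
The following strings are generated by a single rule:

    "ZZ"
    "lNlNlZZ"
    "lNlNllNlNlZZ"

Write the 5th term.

The strings grow by a fixed prefix lNlNl each time.
From lNlNllNlNlZZ, 2 further steps: lNlNllNlNlZZ → lNlNllNlNllNlNlZZ → (answer).

lNlNllNlNllNlNllNlNlZZ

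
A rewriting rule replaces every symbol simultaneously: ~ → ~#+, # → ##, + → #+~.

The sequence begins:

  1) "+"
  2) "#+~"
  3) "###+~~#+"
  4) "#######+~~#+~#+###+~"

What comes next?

###############+~~#+~#+###+~~#+###+~#######+~~#+

Replace each of the 20 characters of #######+~~#+~#+###+~ in place — ## ## ## ## ## ## ## #+~ ~#+ ~#+ ## #+~ ~#+ ## #+~ ## ## ## #+~ ~#+ — and concatenate.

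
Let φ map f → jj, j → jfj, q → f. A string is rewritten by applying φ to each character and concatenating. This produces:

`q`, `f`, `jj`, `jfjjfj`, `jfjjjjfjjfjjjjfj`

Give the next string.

jfjjjjfjjfjjfjjfjjjjfjjfjjjjfjjfjjfjjfjjjjfj

Applying the rule to each of the 16 symbols of jfjjjjfjjfjjjjfj gives the pieces jfj jj jfj jfj jfj jfj jj jfj jfj jj jfj jfj jfj jfj jj jfj, which concatenate to the answer.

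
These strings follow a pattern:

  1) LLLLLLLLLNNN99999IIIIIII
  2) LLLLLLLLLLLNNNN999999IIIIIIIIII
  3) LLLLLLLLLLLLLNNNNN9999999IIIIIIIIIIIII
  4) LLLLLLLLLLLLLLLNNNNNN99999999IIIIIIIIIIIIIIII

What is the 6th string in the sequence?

LLLLLLLLLLLLLLLLLLLNNNNNNNN9999999999IIIIIIIIIIIIIIIIIIIIII

Term n consists of 2n+3 L's, followed by n N's, followed by n+2 9's, followed by 3n-2 I's, where the shown terms are n = 3, 4, 5, 6.
For term 6, n = 8, so the run lengths are 19, 8, 10, 22.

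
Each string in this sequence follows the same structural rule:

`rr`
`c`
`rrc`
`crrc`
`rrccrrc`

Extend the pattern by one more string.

This is a Fibonacci-style word recurrence s(k) = s(k−2)·s(k−1): e.g. rr·c = rrc.
The next term joins crrc and rrccrrc.

crrcrrccrrc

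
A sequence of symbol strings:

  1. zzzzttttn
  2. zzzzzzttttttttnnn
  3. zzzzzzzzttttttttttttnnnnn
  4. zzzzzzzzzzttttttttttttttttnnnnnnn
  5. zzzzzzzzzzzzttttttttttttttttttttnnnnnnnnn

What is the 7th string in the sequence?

zzzzzzzzzzzzzzzzttttttttttttttttttttttttttttnnnnnnnnnnnnn

Each string has the form z^{2n+2} t^{4n} n^{2n-1} (n = 1, 2, …).
For term 7, n = 7, so the run lengths are 16, 28, 13.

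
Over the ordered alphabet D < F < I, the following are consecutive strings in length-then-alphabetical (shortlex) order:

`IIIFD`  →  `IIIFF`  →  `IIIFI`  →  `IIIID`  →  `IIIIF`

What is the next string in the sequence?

IIIII

Treat IIIIF as a base-3 numeral over the given alphabet and add one, carrying through any trailing I's.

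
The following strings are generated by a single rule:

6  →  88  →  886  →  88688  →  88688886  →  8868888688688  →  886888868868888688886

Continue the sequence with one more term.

Each term (from the third on) is the previous term followed by the one before it: term 3 = 88·6 = 886.
The next term joins 886888868868888688886 and 8868888688688.

8868888688688886888868868888688688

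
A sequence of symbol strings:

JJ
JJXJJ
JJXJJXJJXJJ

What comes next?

Each string is two copies of the previous one joined by 'X'.
So the next term is two copies of JJXJJXJJXJJ with 'X' between the halves.

JJXJJXJJXJJXJJXJJXJJXJJ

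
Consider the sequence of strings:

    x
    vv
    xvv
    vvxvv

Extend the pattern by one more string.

xvvvvxvv

From term 3 onward, concatenate the second-to-last term with the last: x·vv = xvv, vv·xvv = vvxvv, …
The next term joins xvv and vvxvv.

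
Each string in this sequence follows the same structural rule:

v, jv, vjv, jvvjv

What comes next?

This is a Fibonacci-style word recurrence s(k) = s(k−2)·s(k−1): e.g. v·jv = vjv.
The next term joins vjv and jvvjv.

vjvjvvjv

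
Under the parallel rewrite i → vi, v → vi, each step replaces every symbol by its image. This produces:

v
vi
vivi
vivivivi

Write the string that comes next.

vivivivivivivivi

Apply φ to vivivivi symbol by symbol: v→vi, i→vi, v→vi, i→vi, v→vi, i→vi, v→vi, i→vi; joined: vi vi vi vi vi vi vi vi.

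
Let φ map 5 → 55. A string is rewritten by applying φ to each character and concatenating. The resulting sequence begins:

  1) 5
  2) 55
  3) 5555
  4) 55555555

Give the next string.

5555555555555555

Rewriting each symbol of 55555555: 5→55, 5→55, 5→55, 5→55, 5→55, 5→55, 5→55, 5→55, which concatenates to 55 55 55 55 55 55 55 55.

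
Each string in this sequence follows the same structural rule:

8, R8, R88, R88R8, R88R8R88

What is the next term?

R88R8R88R88R8

This is a Fibonacci-style word recurrence s(k) = s(k−1)·s(k−2): e.g. R8·8 = R88.
The next term joins R88R8R88 and R88R8.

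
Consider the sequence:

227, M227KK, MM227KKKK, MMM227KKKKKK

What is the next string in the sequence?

s(k+1) = M·s(k)·KK, so each term gains M as a prefix and KK as a suffix.
Applying this once more to MMM227KKKKKK:

MMMM227KKKKKKKK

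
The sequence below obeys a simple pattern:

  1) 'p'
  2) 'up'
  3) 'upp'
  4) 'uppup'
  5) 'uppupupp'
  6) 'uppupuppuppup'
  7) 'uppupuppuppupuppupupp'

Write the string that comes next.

This is a Fibonacci-style word recurrence s(k) = s(k−1)·s(k−2): e.g. up·p = upp.
Continuing: uppupuppuppupuppupupp · uppupuppuppup gives term 8.

uppupuppuppupuppupuppuppupuppuppup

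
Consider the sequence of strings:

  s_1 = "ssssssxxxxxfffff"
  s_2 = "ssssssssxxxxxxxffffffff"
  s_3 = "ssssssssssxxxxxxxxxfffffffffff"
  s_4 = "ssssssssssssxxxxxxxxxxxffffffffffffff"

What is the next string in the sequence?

ssssssssssssssxxxxxxxxxxxxxfffffffffffffffff

Term n consists of 2n+2 s's, followed by 2n+1 x's, followed by 3n-1 f's, where the shown terms are n = 2, 3, 4, 5.
At n = 6 the blocks have lengths 14, 13, 17.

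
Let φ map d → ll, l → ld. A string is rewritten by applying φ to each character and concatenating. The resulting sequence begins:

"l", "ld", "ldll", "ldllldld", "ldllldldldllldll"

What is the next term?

ldllldldldllldllldllldldldllldld

Applying the rule to each of the 16 symbols of ldllldldldllldll gives the pieces ld ll ld ld ld ll ld ll ld ll ld ld ld ll ld ld, which concatenate to the answer.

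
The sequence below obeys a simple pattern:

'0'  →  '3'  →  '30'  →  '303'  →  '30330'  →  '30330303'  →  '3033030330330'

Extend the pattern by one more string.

303303033033030330303

Each term (from the third on) is the previous term followed by the one before it: term 3 = 3·0 = 30.
The next term joins 3033030330330 and 30330303.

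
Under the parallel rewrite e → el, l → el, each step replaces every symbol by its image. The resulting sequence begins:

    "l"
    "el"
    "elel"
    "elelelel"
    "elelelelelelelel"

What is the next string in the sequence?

Rewriting the 16 symbols of elelelelelelelel one by one yields el el el el el el el el el el el el el el el el; concatenated:

elelelelelelelelelelelelelelelel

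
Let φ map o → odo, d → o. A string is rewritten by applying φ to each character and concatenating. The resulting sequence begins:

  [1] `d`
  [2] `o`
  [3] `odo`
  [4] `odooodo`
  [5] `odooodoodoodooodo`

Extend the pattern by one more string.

φ(odooodoodoodooodo) expands symbol-by-symbol to odo o odo odo odo o odo odo o odo odo o odo odo odo o odo; joining the 17 pieces gives the next term.

odooodoodoodooodoodooodoodooodoodoodooodo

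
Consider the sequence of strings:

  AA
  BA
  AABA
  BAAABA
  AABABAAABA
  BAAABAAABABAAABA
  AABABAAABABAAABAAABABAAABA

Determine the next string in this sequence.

BAAABAAABABAAABAAABABAAABABAAABAAABABAAABA

This is a Fibonacci-style word recurrence s(k) = s(k−2)·s(k−1): e.g. AA·BA = AABA.
The next term joins BAAABAAABABAAABA and AABABAAABABAAABAAABABAAABA.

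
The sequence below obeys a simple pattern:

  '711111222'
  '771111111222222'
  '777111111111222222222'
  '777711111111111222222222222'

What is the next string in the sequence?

Term n consists of n 7's, followed by 2n+3 1's, followed by 3n 2's (n = 1, 2, …).
At n = 5 the blocks have lengths 5, 13, 15.

777771111111111111222222222222222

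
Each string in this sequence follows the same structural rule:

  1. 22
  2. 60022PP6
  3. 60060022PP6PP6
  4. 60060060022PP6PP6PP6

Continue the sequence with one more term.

s(k+1) = 600·s(k)·PP6, so each term gains 600 as a prefix and PP6 as a suffix.
Applying this once more to 60060060022PP6PP6PP6:

60060060060022PP6PP6PP6PP6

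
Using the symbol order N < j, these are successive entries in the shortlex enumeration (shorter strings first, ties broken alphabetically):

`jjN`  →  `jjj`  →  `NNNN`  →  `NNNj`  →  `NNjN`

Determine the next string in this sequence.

Find the rightmost character of NNjN below j, bump it to the next letter, and reset everything to its right to N.

NNjj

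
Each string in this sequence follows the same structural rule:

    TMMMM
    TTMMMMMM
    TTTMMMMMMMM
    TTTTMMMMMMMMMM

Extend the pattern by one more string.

The n-th term is n-1 T's then 2n M's, where the shown terms are n = 2, 3, 4, 5.
Setting n = 6 gives 5, 12 characters in each block.

TTTTTMMMMMMMMMMMM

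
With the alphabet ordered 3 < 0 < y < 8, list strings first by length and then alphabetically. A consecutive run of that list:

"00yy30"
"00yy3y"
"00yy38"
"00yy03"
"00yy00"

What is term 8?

00yyy3

Advancing 3 positions from 00yy00 through 00yy00 → 00yy0y → 00yy08 reaches term 8.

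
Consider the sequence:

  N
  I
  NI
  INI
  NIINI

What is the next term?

From term 3 onward, concatenate the second-to-last term with the last: N·I = NI, I·NI = INI, …
So term 6 is INI·NIINI.

ININIINI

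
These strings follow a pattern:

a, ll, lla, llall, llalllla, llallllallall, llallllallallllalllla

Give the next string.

llallllallallllallllallallllallall

Each term (from the third on) is the previous term followed by the one before it: term 3 = ll·a = lla.
Continuing: llallllallallllalllla · llallllallall gives term 8.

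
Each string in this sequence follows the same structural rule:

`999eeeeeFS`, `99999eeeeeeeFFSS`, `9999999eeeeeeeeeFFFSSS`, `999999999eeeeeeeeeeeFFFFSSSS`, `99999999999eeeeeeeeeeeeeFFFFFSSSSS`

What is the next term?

Reading off run lengths: 9 runs 3, 5, 7, 9, 11; e runs 5, 7, 9, 11, 13; F runs 1, 2, 3, 4, 5; S runs 1, 2, 3, 4, 5 — each is linear in n (n = 1, 2, …).
For the next term, n = 6, so the run lengths are 13, 15, 6, 6.

9999999999999eeeeeeeeeeeeeeeFFFFFFSSSSSS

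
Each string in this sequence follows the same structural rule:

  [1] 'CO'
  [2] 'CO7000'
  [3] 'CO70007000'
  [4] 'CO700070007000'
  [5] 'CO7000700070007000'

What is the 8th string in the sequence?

Each term is the previous one with 7000 appended.
From CO7000700070007000, 3 further steps: CO7000700070007000 → CO70007000700070007000 → CO700070007000700070007000 → (answer).

CO7000700070007000700070007000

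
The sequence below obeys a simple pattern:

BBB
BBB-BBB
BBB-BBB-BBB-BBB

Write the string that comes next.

s(k+1) = s(k)·-·s(k) — each term doubles the last with '-' between the halves.
Doubling BBB-BBB-BBB-BBB with '-' between the halves:

BBB-BBB-BBB-BBB-BBB-BBB-BBB-BBB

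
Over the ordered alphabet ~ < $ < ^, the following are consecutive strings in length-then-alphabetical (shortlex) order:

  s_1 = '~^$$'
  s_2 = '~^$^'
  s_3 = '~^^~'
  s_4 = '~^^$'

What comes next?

Treat ~^^$ as a base-3 numeral over the given alphabet and add one, carrying through any trailing ^'s.

~^^^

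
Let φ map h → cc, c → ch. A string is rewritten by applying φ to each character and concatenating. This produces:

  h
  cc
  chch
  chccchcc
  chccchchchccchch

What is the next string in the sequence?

Applying the rule to each of the 16 symbols of chccchchchccchch gives the pieces ch cc ch ch ch cc ch cc ch cc ch ch ch cc ch cc, which concatenate to the answer.

chccchchchccchccchccchchchccchcc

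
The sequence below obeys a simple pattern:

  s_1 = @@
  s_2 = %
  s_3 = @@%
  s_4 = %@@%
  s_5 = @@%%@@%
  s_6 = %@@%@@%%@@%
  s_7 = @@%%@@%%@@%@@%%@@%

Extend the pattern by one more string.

%@@%@@%%@@%@@%%@@%%@@%@@%%@@%

From term 3 onward, concatenate the second-to-last term with the last: @@·% = @@%, %·@@% = %@@%, …
The next term joins %@@%@@%%@@% and @@%%@@%%@@%@@%%@@%.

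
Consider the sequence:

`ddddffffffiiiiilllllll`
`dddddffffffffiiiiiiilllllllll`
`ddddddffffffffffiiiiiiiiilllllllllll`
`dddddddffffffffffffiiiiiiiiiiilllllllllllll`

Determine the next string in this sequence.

Each string has the form d^{n+1} f^{2n} i^{2n-1} l^{2n+1}, where the shown terms are n = 3, 4, 5, 6.
At n = 7 the blocks have lengths 8, 14, 13, 15.

ddddddddffffffffffffffiiiiiiiiiiiiilllllllllllllll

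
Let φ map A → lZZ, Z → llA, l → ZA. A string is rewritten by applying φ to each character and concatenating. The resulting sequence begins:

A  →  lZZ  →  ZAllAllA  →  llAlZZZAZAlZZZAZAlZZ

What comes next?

ZAZAlZZZAllAllAllAlZZllAlZZZAllAllAllAlZZllAlZZZAllAllA

Replace each of the 20 characters of llAlZZZAZAlZZZAZAlZZ in place — ZA ZA lZZ ZA llA llA llA lZZ llA lZZ ZA llA llA llA lZZ llA lZZ ZA llA llA — and concatenate.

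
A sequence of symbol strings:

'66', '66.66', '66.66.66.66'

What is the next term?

Every step duplicates the string with '.' between the halves.
Doubling 66.66.66.66 with '.' between the halves:

66.66.66.66.66.66.66.66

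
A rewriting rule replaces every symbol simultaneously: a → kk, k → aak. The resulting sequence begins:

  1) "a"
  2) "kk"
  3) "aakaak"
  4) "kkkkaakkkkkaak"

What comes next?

aakaakaakaakkkkkaakaakaakaakaakkkkkaak

φ(kkkkaakkkkkaak) expands symbol-by-symbol to aak aak aak aak kk kk aak aak aak aak aak kk kk aak; joining the 14 pieces gives the next term.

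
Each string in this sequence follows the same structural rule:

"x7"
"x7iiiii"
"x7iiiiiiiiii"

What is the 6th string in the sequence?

x7iiiiiiiiiiiiiiiiiiiiiiiii

Each term is the previous one with iiiii appended.
From x7iiiiiiiiii, 3 further steps: x7iiiiiiiiii → x7iiiiiiiiiiiiiii → x7iiiiiiiiiiiiiiiiiiii → (answer).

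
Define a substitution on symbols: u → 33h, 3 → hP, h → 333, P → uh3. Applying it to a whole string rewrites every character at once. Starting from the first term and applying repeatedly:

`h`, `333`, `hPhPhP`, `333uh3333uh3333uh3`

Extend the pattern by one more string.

Rewriting the 18 symbols of 333uh3333uh3333uh3 one by one yields hP hP hP 33h 333 hP hP hP hP 33h 333 hP hP hP hP 33h 333 hP; concatenated:

hPhPhP33h333hPhPhPhP33h333hPhPhPhP33h333hP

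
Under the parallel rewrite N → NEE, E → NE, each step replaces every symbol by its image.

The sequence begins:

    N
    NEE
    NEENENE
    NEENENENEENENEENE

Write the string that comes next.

NEENENENEENENEENENEENENENEENENEENENENEENE

Applying the rule to each of the 17 symbols of NEENENENEENENEENE gives the pieces NEE NE NE NEE NE NEE NE NEE NE NE NEE NE NEE NE NE NEE NE, which concatenate to the answer.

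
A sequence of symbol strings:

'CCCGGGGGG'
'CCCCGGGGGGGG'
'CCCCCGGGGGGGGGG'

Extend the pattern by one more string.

CCCCCCGGGGGGGGGGGG

Each string has the form C^{n} G^{2n}, where the shown terms are n = 3, 4, 5.
At n = 6 the blocks have lengths 6, 12.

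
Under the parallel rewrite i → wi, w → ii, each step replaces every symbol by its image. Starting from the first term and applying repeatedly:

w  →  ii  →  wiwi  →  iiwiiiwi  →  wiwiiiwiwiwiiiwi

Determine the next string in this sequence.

Rewriting the 16 symbols of wiwiiiwiwiwiiiwi one by one yields ii wi ii wi wi wi ii wi ii wi ii wi wi wi ii wi; concatenated:

iiwiiiwiwiwiiiwiiiwiiiwiwiwiiiwi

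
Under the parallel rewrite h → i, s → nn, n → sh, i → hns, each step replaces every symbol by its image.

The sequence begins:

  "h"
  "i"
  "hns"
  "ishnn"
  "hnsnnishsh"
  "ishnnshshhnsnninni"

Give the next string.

hnsnnishshnninniishnnshshhnsshshhns

φ(ishnnshshhnsnninni) expands symbol-by-symbol to hns nn i sh sh nn i nn i i sh nn sh sh hns sh sh hns; joining the 18 pieces gives the next term.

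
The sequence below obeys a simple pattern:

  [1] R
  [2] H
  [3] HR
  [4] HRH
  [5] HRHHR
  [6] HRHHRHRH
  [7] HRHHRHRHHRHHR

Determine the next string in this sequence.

This is a Fibonacci-style word recurrence s(k) = s(k−1)·s(k−2): e.g. H·R = HR.
So term 8 is HRHHRHRHHRHHR·HRHHRHRH.

HRHHRHRHHRHHRHRHHRHRH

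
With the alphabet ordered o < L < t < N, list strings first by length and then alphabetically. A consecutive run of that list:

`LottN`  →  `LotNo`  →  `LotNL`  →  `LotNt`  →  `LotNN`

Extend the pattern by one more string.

LoNoo

The successor of LotNN increments the rightmost position that isn't already N and resets every position after it to o.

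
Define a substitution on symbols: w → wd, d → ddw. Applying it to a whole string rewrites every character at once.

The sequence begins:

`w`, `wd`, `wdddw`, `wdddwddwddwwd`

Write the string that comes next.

φ(wdddwddwddwwd) expands symbol-by-symbol to wd ddw ddw ddw wd ddw ddw wd ddw ddw wd wd ddw; joining the 13 pieces gives the next term.

wdddwddwddwwdddwddwwdddwddwwdwdddw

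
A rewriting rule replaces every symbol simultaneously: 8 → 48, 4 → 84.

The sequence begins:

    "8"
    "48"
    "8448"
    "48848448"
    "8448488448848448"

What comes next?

48848448844848848448488448848448

φ(8448488448848448) expands symbol-by-symbol to 48 84 84 48 84 48 48 84 84 48 48 84 48 84 84 48; joining the 16 pieces gives the next term.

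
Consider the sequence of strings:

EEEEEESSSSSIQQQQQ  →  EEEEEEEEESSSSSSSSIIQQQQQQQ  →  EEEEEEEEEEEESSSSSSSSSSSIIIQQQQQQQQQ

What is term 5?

EEEEEEEEEEEEEEEEEESSSSSSSSSSSSSSSSSIIIIIQQQQQQQQQQQQQ

Term n consists of 3n+3 E's, followed by 3n+2 S's, followed by n I's, followed by 2n+3 Q's (n = 1, 2, …).
At n = 5 the blocks have lengths 18, 17, 5, 13.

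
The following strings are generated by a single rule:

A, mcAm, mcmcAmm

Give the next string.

mcmcmcAmmm

s(k+1) = mc·s(k)·m, so each term gains mc as a prefix and m as a suffix.
So the next term is mc·mcmcAmm·m.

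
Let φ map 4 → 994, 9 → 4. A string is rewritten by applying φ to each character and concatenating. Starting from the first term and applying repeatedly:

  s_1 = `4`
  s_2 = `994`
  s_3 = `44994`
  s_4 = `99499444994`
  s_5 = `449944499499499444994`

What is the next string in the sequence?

9949944499499499444994449944499499499444994

Replace each of the 21 characters of 449944499499499444994 in place — 994 994 4 4 994 994 994 4 4 994 4 4 994 4 4 994 994 994 4 4 994 — and concatenate.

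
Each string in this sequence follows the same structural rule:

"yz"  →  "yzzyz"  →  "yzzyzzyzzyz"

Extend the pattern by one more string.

s(k+1) = s(k)·z·s(k) — each term doubles the last with 'z' between the halves.
One more doubling of yzzyzzyzzyz gives the answer.

yzzyzzyzzyzzyzzyzzyzzyz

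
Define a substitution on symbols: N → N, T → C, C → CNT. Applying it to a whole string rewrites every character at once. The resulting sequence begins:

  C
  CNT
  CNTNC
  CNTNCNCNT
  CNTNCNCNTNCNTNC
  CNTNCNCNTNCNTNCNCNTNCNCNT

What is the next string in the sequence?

Rewriting the 25 symbols of CNTNCNCNTNCNTNCNCNTNCNCNT one by one yields CNT N C N CNT N CNT N C N CNT N C N CNT N CNT N C N CNT N CNT N C; concatenated:

CNTNCNCNTNCNTNCNCNTNCNCNTNCNTNCNCNTNCNTNC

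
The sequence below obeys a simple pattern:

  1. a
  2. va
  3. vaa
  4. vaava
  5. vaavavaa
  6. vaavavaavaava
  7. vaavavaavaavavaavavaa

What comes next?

Each term (from the third on) is the previous term followed by the one before it: term 3 = va·a = vaa.
Continuing: vaavavaavaavavaavavaa · vaavavaavaava gives term 8.

vaavavaavaavavaavavaavaavavaavaava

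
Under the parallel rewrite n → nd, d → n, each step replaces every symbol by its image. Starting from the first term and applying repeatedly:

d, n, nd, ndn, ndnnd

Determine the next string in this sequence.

ndnndndn

Rewriting each symbol of ndnnd: n→nd, d→n, n→nd, n→nd, d→n, which concatenates to nd n nd nd n.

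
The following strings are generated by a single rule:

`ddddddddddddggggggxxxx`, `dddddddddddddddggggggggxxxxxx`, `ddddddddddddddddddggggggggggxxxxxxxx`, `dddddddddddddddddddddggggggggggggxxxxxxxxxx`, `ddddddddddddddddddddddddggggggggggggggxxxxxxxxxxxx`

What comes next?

dddddddddddddddddddddddddddggggggggggggggggxxxxxxxxxxxxxx

Each string has the form d^{3n+3} g^{2n} x^{2n-2}, where the shown terms are n = 3, 4, 5, 6, 7.
At n = 8 the blocks have lengths 27, 16, 14.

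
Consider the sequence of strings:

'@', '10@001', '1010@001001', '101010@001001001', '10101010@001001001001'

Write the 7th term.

s(k+1) = 10·s(k)·001, so each term gains 10 as a prefix and 001 as a suffix.
From 10101010@001001001001, 2 further steps: 10101010@001001001001 → 1010101010@001001001001001 → (answer).

101010101010@001001001001001001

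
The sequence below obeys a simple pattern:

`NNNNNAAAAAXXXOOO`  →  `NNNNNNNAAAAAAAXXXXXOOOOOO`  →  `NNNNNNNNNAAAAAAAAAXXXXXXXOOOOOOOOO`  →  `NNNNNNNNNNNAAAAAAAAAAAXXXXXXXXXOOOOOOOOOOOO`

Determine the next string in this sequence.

NNNNNNNNNNNNNAAAAAAAAAAAAAXXXXXXXXXXXOOOOOOOOOOOOOOO

Term n consists of 2n+3 N's, followed by 2n+3 A's, followed by 2n+1 X's, followed by 3n O's (n = 1, 2, …).
At n = 5 the blocks have lengths 13, 13, 11, 15.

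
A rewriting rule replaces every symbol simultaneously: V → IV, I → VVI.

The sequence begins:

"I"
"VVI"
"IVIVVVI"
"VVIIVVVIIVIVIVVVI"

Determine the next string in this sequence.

Rewriting the 17 symbols of VVIIVVVIIVIVIVVVI one by one yields IV IV VVI VVI IV IV IV VVI VVI IV VVI IV VVI IV IV IV VVI; concatenated:

IVIVVVIVVIIVIVIVVVIVVIIVVVIIVVVIIVIVIVVVI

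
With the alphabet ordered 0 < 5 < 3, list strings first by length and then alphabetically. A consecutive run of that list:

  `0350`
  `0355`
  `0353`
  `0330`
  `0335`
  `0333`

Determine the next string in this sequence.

5000

Find the rightmost character of 0333 below 3, bump it to the next letter, and reset everything to its right to 0.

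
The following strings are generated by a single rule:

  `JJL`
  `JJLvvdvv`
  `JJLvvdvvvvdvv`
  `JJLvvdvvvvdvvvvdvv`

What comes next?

Every step adds vvdvv to the end: s(k+1) = s(k)·vvdvv.
Applying this once more to JJLvvdvvvvdvvvvdvv:

JJLvvdvvvvdvvvvdvvvvdvv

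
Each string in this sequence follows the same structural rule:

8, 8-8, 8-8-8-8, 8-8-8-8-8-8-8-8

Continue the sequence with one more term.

8-8-8-8-8-8-8-8-8-8-8-8-8-8-8-8

Each string is two copies of the previous one joined by '-'.
So the next term is two copies of 8-8-8-8-8-8-8-8 with '-' between the halves.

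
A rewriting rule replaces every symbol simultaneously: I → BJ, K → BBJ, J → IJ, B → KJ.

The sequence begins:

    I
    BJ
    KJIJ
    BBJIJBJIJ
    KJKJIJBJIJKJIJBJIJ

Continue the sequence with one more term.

φ(KJKJIJBJIJKJIJBJIJ) expands symbol-by-symbol to BBJ IJ BBJ IJ BJ IJ KJ IJ BJ IJ BBJ IJ BJ IJ KJ IJ BJ IJ; joining the 18 pieces gives the next term.

BBJIJBBJIJBJIJKJIJBJIJBBJIJBJIJKJIJBJIJ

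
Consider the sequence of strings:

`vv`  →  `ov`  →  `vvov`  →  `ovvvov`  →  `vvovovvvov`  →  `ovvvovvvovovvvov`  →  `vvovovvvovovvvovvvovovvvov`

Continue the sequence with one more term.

This is a Fibonacci-style word recurrence s(k) = s(k−2)·s(k−1): e.g. vv·ov = vvov.
Continuing: ovvvovvvovovvvov · vvovovvvovovvvovvvovovvvov gives term 8.

ovvvovvvovovvvovvvovovvvovovvvovvvovovvvov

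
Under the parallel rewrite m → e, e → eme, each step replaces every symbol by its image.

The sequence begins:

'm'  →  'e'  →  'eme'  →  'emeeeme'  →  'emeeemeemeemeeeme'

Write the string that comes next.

emeeemeemeemeeemeemeeemeemeeemeemeemeeeme

Replace each of the 17 characters of emeeemeemeemeeeme in place — eme e eme eme eme e eme eme e eme eme e eme eme eme e eme — and concatenate.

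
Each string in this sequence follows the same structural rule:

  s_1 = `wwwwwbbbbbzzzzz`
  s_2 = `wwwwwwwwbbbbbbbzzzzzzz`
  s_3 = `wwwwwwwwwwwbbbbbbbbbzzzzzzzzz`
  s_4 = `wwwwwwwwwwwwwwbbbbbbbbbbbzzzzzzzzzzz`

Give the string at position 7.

The n-th term is 3n+2 w's then 2n+3 b's then 2n+3 z's (n = 1, 2, …).
At n = 7 the blocks have lengths 23, 17, 17.

wwwwwwwwwwwwwwwwwwwwwwwbbbbbbbbbbbbbbbbbzzzzzzzzzzzzzzzzz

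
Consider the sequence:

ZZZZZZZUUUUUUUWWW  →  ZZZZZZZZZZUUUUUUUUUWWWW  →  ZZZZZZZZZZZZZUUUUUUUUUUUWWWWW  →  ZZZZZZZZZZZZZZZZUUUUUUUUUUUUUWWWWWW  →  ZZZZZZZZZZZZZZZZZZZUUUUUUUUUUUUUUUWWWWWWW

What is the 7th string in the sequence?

ZZZZZZZZZZZZZZZZZZZZZZZZZUUUUUUUUUUUUUUUUUUUWWWWWWWWW

Term n consists of 3n-2 Z's, followed by 2n+1 U's, followed by n W's, where the shown terms are n = 3, 4, 5, 6, 7.
For term 7, n = 9, so the run lengths are 25, 19, 9.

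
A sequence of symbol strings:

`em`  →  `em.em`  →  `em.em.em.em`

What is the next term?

Every step duplicates the string with '.' between the halves.
One more doubling of em.em.em.em gives the answer.

em.em.em.em.em.em.em.em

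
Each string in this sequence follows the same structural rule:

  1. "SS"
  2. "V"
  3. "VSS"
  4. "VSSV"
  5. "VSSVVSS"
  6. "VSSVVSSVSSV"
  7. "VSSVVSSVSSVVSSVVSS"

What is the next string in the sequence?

Each term (from the third on) is the previous term followed by the one before it: term 3 = V·SS = VSS.
Continuing: VSSVVSSVSSVVSSVVSS · VSSVVSSVSSV gives term 8.

VSSVVSSVSSVVSSVVSSVSSVVSSVSSV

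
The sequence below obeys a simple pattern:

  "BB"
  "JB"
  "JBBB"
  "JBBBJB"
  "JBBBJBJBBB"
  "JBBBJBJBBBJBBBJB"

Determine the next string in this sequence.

JBBBJBJBBBJBBBJBJBBBJBJBBB

From term 3 onward, concatenate the last term with the second-to-last: JB·BB = JBBB, JBBB·JB = JBBBJB, …
So term 7 is JBBBJBJBBBJBBBJB·JBBBJBJBBB.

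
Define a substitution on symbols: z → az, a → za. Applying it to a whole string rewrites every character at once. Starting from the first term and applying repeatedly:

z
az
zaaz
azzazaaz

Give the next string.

zaazazzaazzazaaz

Rewriting each symbol of azzazaaz: a→za, z→az, z→az, a→za, z→az, a→za, a→za, z→az, which concatenates to za az az za az za za az.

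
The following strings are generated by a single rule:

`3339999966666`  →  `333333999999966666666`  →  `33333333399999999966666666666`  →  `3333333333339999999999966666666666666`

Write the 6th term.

33333333333333333399999999999999966666666666666666666

Reading off run lengths: 3 runs 3, 6, 9, 12; 9 runs 5, 7, 9, 11; 6 runs 5, 8, 11, 14 — each is linear in n (n = 1, 2, …).
At n = 6 the blocks have lengths 18, 15, 20.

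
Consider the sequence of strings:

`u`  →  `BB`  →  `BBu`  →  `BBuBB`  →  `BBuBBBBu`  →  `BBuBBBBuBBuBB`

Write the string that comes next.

From term 3 onward, concatenate the last term with the second-to-last: BB·u = BBu, BBu·BB = BBuBB, …
Continuing: BBuBBBBuBBuBB · BBuBBBBu gives term 7.

BBuBBBBuBBuBBBBuBBBBu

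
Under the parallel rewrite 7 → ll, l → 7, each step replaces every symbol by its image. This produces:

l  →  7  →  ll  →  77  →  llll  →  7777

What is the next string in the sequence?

Rewriting each symbol of 7777: 7→ll, 7→ll, 7→ll, 7→ll, which concatenates to ll ll ll ll.

llllllll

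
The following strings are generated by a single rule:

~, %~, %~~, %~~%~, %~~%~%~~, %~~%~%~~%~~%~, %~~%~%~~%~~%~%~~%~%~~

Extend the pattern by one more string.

%~~%~%~~%~~%~%~~%~%~~%~~%~%~~%~~%~

From term 3 onward, concatenate the last term with the second-to-last: %~·~ = %~~, %~~·%~ = %~~%~, …
So term 8 is %~~%~%~~%~~%~%~~%~%~~·%~~%~%~~%~~%~.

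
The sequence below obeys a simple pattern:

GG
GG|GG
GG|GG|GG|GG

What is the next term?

GG|GG|GG|GG|GG|GG|GG|GG

Each string is two copies of the previous one joined by '|'.
So the next term is two copies of GG|GG|GG|GG with '|' between the halves.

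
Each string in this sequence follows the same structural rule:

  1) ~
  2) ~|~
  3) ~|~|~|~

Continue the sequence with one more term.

Each string is two copies of the previous one joined by '|'.
Doubling ~|~|~|~ with '|' between the halves:

~|~|~|~|~|~|~|~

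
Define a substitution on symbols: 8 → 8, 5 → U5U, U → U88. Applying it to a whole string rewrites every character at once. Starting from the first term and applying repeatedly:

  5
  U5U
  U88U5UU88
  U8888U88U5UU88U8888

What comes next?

U888888U8888U88U5UU88U8888U888888

Applying the rule to each of the 19 symbols of U8888U88U5UU88U8888 gives the pieces U88 8 8 8 8 U88 8 8 U88 U5U U88 U88 8 8 U88 8 8 8 8, which concatenate to the answer.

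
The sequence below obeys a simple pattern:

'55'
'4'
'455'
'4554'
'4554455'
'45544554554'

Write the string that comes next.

455445545544554455

From term 3 onward, concatenate the last term with the second-to-last: 4·55 = 455, 455·4 = 4554, …
The next term joins 45544554554 and 4554455.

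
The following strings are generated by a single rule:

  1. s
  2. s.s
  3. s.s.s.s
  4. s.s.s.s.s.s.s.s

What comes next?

s.s.s.s.s.s.s.s.s.s.s.s.s.s.s.s

Each string is two copies of the previous one joined by '.'.
One more doubling of s.s.s.s.s.s.s.s gives the answer.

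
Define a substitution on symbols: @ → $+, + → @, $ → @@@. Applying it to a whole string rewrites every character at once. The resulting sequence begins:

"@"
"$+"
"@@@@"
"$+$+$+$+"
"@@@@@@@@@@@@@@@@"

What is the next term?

Replace each of the 16 characters of @@@@@@@@@@@@@@@@ in place — $+ $+ $+ $+ $+ $+ $+ $+ $+ $+ $+ $+ $+ $+ $+ $+ — and concatenate.

$+$+$+$+$+$+$+$+$+$+$+$+$+$+$+$+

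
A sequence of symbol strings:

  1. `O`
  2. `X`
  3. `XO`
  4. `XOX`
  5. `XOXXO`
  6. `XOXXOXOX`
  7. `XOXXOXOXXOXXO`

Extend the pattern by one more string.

XOXXOXOXXOXXOXOXXOXOX

This is a Fibonacci-style word recurrence s(k) = s(k−1)·s(k−2): e.g. X·O = XO.
Continuing: XOXXOXOXXOXXO · XOXXOXOX gives term 8.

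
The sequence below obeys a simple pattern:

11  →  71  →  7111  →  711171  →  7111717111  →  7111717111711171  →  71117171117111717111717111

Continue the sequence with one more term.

From term 3 onward, concatenate the last term with the second-to-last: 71·11 = 7111, 7111·71 = 711171, …
Continuing: 71117171117111717111717111 · 7111717111711171 gives term 8.

711171711171117171117171117111717111711171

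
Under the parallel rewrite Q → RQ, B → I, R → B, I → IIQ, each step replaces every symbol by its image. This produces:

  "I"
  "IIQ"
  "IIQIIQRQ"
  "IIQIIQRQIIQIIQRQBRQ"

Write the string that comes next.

Applying the rule to each of the 19 symbols of IIQIIQRQIIQIIQRQBRQ gives the pieces IIQ IIQ RQ IIQ IIQ RQ B RQ IIQ IIQ RQ IIQ IIQ RQ B RQ I B RQ, which concatenate to the answer.

IIQIIQRQIIQIIQRQBRQIIQIIQRQIIQIIQRQBRQIBRQ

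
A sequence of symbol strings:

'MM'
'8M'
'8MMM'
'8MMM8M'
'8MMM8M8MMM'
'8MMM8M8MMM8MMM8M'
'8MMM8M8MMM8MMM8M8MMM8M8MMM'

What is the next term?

8MMM8M8MMM8MMM8M8MMM8M8MMM8MMM8M8MMM8MMM8M

From term 3 onward, concatenate the last term with the second-to-last: 8M·MM = 8MMM, 8MMM·8M = 8MMM8M, …
So term 8 is 8MMM8M8MMM8MMM8M8MMM8M8MMM·8MMM8M8MMM8MMM8M.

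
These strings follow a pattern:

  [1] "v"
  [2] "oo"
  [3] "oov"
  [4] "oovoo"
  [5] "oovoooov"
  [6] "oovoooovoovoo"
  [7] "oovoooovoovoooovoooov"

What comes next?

oovoooovoovoooovoooovoovoooovoovoo

From term 3 onward, concatenate the last term with the second-to-last: oo·v = oov, oov·oo = oovoo, …
So term 8 is oovoooovoovoooovoooov·oovoooovoovoo.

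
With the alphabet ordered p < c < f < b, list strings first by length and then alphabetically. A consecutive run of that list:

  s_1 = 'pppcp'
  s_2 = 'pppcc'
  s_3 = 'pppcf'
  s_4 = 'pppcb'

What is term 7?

pppff

Continuing the enumeration 3 steps past pppcb: pppcb → pppfp → pppfc → (answer).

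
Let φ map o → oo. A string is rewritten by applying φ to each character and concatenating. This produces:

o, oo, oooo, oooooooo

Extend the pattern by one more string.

Apply φ to oooooooo symbol by symbol: o→oo, o→oo, o→oo, o→oo, o→oo, o→oo, o→oo, o→oo; joined: oo oo oo oo oo oo oo oo.

oooooooooooooooo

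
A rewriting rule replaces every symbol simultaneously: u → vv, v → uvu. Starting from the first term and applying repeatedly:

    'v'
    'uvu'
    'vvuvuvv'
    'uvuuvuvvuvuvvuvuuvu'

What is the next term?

vvuvuvvvvuvuvvuvuuvuvvuvuvvuvuuvuvvuvuvvvvuvuvv

Replace each of the 19 characters of uvuuvuvvuvuvvuvuuvu in place — vv uvu vv vv uvu vv uvu uvu vv uvu vv uvu uvu vv uvu vv vv uvu vv — and concatenate.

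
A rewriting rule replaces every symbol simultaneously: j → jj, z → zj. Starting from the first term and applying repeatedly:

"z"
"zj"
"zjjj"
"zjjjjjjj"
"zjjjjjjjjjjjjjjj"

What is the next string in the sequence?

zjjjjjjjjjjjjjjjjjjjjjjjjjjjjjjj

Applying the rule to each of the 16 symbols of zjjjjjjjjjjjjjjj gives the pieces zj jj jj jj jj jj jj jj jj jj jj jj jj jj jj jj, which concatenate to the answer.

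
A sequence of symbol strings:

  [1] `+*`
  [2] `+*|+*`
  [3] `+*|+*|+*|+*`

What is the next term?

Each string is two copies of the previous one joined by '|'.
One more doubling of +*|+*|+*|+* gives the answer.

+*|+*|+*|+*|+*|+*|+*|+*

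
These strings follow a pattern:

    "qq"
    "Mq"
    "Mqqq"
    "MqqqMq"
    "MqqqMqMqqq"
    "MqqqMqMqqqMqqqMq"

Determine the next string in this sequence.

This is a Fibonacci-style word recurrence s(k) = s(k−1)·s(k−2): e.g. Mq·qq = Mqqq.
Continuing: MqqqMqMqqqMqqqMq · MqqqMqMqqq gives term 7.

MqqqMqMqqqMqqqMqMqqqMqMqqq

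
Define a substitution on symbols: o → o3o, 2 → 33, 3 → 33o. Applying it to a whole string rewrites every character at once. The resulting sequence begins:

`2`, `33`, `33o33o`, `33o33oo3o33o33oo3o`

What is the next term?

33o33oo3o33o33oo3oo3o33oo3o33o33oo3o33o33oo3oo3o33oo3o

φ(33o33oo3o33o33oo3o) expands symbol-by-symbol to 33o 33o o3o 33o 33o o3o o3o 33o o3o 33o 33o o3o 33o 33o o3o o3o 33o o3o; joining the 18 pieces gives the next term.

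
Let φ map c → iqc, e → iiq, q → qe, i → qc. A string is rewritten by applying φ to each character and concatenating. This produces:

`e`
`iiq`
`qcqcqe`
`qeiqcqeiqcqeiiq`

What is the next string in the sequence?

Applying the rule to each of the 15 symbols of qeiqcqeiqcqeiiq gives the pieces qe iiq qc qe iqc qe iiq qc qe iqc qe iiq qc qc qe, which concatenate to the answer.

qeiiqqcqeiqcqeiiqqcqeiqcqeiiqqcqcqe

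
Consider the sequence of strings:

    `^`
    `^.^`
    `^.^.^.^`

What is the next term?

^.^.^.^.^.^.^.^

Every step duplicates the string with '.' between the halves.
One more doubling of ^.^.^.^ gives the answer.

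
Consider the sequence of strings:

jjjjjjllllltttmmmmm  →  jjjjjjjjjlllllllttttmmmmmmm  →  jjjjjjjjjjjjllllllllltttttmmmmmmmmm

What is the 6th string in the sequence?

jjjjjjjjjjjjjjjjjjjjjlllllllllllllllttttttttmmmmmmmmmmmmmmm

Each string has the form j^{3n} l^{2n+1} t^{n+1} m^{2n+1}, where the shown terms are n = 2, 3, 4.
At n = 7 the blocks have lengths 21, 15, 8, 15.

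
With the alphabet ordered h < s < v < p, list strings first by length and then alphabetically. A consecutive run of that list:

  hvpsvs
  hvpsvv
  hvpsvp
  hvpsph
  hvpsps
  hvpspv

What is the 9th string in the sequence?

hvpvhs

Stepping forward 3 times from hvpspv: hvpspv → hvpspp → hvpvhh, then the target.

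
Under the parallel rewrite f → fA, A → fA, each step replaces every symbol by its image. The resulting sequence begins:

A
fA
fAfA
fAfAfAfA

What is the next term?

Apply φ to fAfAfAfA symbol by symbol: f→fA, A→fA, f→fA, A→fA, f→fA, A→fA, f→fA, A→fA; joined: fA fA fA fA fA fA fA fA.

fAfAfAfAfAfAfAfA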